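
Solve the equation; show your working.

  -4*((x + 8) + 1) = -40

Step 1. [-4*((x + 8) + 1) = -40] leading coefficient -4: divide by -4, so div: (x + 8) + 1 = 10.
Step 2. [(x + 8) + 1 = 10] +1 is outermost — subtract 1 both sides ⇒ sub: x + 8 = 9.
Step 3. [x + 8 = 9] peel the +8: subtract 8 from each side ⇒ sub: x = 1.

Answer: x ∈ {1}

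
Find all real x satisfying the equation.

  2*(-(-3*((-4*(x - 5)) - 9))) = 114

Step 1. [2*(-(-3*((-4*(x - 5)) - 9))) = 114] 2 out front; divide by 2, so div: -(-3*((-4*(x - 5)) - 9)) = 57.
Step 2. [-(-3*((-4*(x - 5)) - 9)) = 57] LHS negated; negate both sides, so neg: -3*((-4*(x - 5)) - 9) = -57.
Step 3. [-3*((-4*(x - 5)) - 9) = -57] -3 out front; divide by -3, so div: (-4*(x - 5)) - 9 = 19.
Step 4. [(-4*(x - 5)) - 9 = 19] 9 comes off first (add 9). So sub: -4*(x - 5) = 28.
Step 5. [-4*(x - 5) = 28] leading coefficient -4: divide by -4. So div: x - 5 = -7.
Step 6. [x - 5 = -7] -5 is outermost — add 5 both sides ⇒ sub: x = -2.

Answer: x ∈ {-2}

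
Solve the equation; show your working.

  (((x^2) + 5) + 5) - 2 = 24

Step 1. [(((x^2) + 5) + 5) - 2 = 24] the outer -2 inverts by adding 2. So sub: ((x^2) + 5) + 5 = 26.
Step 2. [((x^2) + 5) + 5 = 26] +5 is outermost — subtract 5 both sides, so sub: (x^2) + 5 = 21.
Step 3. [(x^2) + 5 = 21] the outer +5 inverts by subtracting 5. So sub: x^2 = 16.
Step 4. [x^2 = 16] √ both sides: 16 ≥ 0 gives two branches. So sqrt: x = 4 or -4.

Answer: x ∈ {-4, 4}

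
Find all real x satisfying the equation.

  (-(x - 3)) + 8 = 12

Step 1. [(-(x - 3)) + 8 = 12] +8 is outermost — subtract 8 both sides, so sub: -(x - 3) = 4.
Step 2. [-(x - 3) = 4] leading − — multiply by −1 ⇒ neg: x - 3 = -4.
Step 3. [x - 3 = -4] peel the -3: add 3 from each side, so sub: x = -1.

Answer: x ∈ {-1}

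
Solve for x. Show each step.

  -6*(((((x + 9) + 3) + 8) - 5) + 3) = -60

Step 1. [-6*(((((x + 9) + 3) + 8) - 5) + 3) = -60] -6·(inner) — divide through by -6 ⇒ div: ((((x + 9) + 3) + 8) - 5) + 3 = 10.
Step 2. [((((x + 9) + 3) + 8) - 5) + 3 = 10] the outer +3 inverts by subtracting 3 ⇒ sub: (((x + 9) + 3) + 8) - 5 = 7.
Step 3. [(((x + 9) + 3) + 8) - 5 = 7] add 5: x sits inside (… - 5) ⇒ sub: ((x + 9) + 3) + 8 = 12.
Step 4. [((x + 9) + 3) + 8 = 12] the outer +8 inverts by subtracting 8. So sub: (x + 9) + 3 = 4.
Step 5. [(x + 9) + 3 = 4] subtract 3: x sits inside (… + 3). So sub: x + 9 = 1.
Step 6. [x + 9 = 1] the outer +9 inverts by subtracting 9 ⇒ sub: x = -8.

Answer: x ∈ {-8}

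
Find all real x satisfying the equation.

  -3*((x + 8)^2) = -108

Step 1. [-3*((x + 8)^2) = -108] -3·(inner) — divide through by -3 ⇒ div: (x + 8)^2 = 36.
Step 2. [(x + 8)^2 = 36] LHS squared, RHS 36 ≥ 0: apply √ (±) ⇒ sqrt: x + 8 = 6 or -6.
Step 3. [x + 8 = 6 or -6] 8 comes off first (subtract 8) ⇒ sub: x = -2 or -14.

Answer: x ∈ {-14, -2}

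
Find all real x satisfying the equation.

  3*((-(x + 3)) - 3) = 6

Step 1. [3*((-(x + 3)) - 3) = 6] 3·(inner) — divide through by 3. So div: (-(x + 3)) - 3 = 2.
Step 2. [(-(x + 3)) - 3 = 2] 3 comes off first (add 3). So sub: -(x + 3) = 5.
Step 3. [-(x + 3) = 5] LHS negated; negate both sides ⇒ neg: x + 3 = -5.
Step 4. [x + 3 = -5] subtract 3: x sits inside (… + 3). So sub: x = -8.

Answer: x ∈ {-8}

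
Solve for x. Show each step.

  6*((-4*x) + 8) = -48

Step 1. [6*((-4*x) + 8) = -48] 6·(inner) — divide through by 6 ⇒ div: (-4*x) + 8 = -8.
Step 2. [(-4*x) + 8 = -8] -4 | LHS and -4 | -8: pull -4 out. So factor: x - 2 = 2.
Step 3. [x - 2 = 2] -2 is outermost — add 2 both sides. So sub: x = 4.

Answer: x ∈ {4}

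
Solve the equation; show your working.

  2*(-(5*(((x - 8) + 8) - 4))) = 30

Step 1. [2*(-(5*(((x - 8) + 8) - 4))) = 30] 2 out front; divide by 2. So div: -(5*(((x - 8) + 8) - 4)) = 15.
Step 2. [-(5*(((x - 8) + 8) - 4)) = 15] LHS negated; negate both sides. So neg: 5*(((x - 8) + 8) - 4) = -15.
Step 3. [5*(((x - 8) + 8) - 4) = -15] LHS = 5·(…); ÷5 both sides, so div: ((x - 8) + 8) - 4 = -3.
Step 4. [((x - 8) + 8) - 4 = -3] 4 comes off first (add 4) ⇒ sub: (x - 8) + 8 = 1.
Step 5. [(x - 8) + 8 = 1] +8 is outermost — subtract 8 both sides, so sub: x - 8 = -7.
Step 6. [x - 8 = -7] peel the -8: add 8 from each side, so sub: x = 1.

Answer: x ∈ {1}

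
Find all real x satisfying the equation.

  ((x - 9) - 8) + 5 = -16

Step 1. [((x - 9) - 8) + 5 = -16] 5 comes off first (subtract 5), so sub: (x - 9) - 8 = -21.
Step 2. [(x - 9) - 8 = -21] add 8: x sits inside (… - 8). So sub: x - 9 = -13.
Step 3. [x - 9 = -13] 9 comes off first (add 9) ⇒ sub: x = -4.

Answer: x ∈ {-4}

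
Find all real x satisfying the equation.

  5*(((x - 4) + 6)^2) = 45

Step 1. [5*(((x - 4) + 6)^2) = 45] divide by the outer 5. So div: ((x - 4) + 6)^2 = 9.
Step 2. [((x - 4) + 6)^2 = 9] √ both sides: 9 ≥ 0 gives two branches, so sqrt: (x - 4) + 6 = 3 or -3.
Step 3. [(x - 4) + 6 = 3 or -3] 6 comes off first (subtract 6) ⇒ sub: x - 4 = -3 or -9.
Step 4. [x - 4 = -3 or -9] 4 comes off first (add 4) ⇒ sub: x = 1 or -5.

Answer: x ∈ {-5, 1}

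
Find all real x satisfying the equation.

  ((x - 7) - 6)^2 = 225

Step 1. [((x - 7) - 6)^2 = 225] 225 ≥ 0, LHS is (·)² — take ±√. So sqrt: (x - 7) - 6 = 15 or -15.
Step 2. [(x - 7) - 6 = 15 or -15] 6 comes off first (add 6) ⇒ sub: x - 7 = 21 or -9.
Step 3. [x - 7 = 21 or -9] peel the -7: add 7 from each side ⇒ sub: x = 28 or -2.

Answer: x ∈ {-2, 28}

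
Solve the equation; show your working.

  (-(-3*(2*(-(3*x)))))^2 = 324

Step 1. [(-(-3*(2*(-(3*x)))))^2 = 324] √ both sides: 324 ≥ 0 gives two branches, so sqrt: -(-3*(2*(-(3*x)))) = 18 or -18.
Step 2. [-(-3*(2*(-(3*x)))) = 18 or -18] flip signs both sides ⇒ neg: -3*(2*(-(3*x))) = -18 or 18.
Step 3. [-3*(2*(-(3*x))) = -18 or 18] LHS = -3·(…); ÷-3 both sides. So div: 2*(-(3*x)) = 6 or -6.
Step 4. [2*(-(3*x)) = 6 or -6] leading coefficient 2: divide by 2, so div: -(3*x) = 3 or -3.
Step 5. [-(3*x) = 3 or -3] flip signs both sides ⇒ neg: 3*x = -3 or 3.
Step 6. [3*x = -3 or 3] leading coefficient 3: divide by 3, so div: x = -1 or 1.

Answer: x ∈ {-1, 1}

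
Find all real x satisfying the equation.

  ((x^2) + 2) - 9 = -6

Step 1. [((x^2) + 2) - 9 = -6] -9 is outermost — add 9 both sides, so sub: (x^2) + 2 = 3.
Step 2. [(x^2) + 2 = 3] peel the +2: subtract 2 from each side ⇒ sub: x^2 = 1.
Step 3. [x^2 = 1] √ both sides: 1 ≥ 0 gives two branches, so sqrt: x = 1 or -1.

Answer: x ∈ {-1, 1}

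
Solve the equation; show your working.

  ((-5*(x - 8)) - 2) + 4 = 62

Step 1. [((-5*(x - 8)) - 2) + 4 = 62] peel the +4: subtract 4 from each side, so sub: (-5*(x - 8)) - 2 = 58.
Step 2. [(-5*(x - 8)) - 2 = 58] the outer -2 inverts by adding 2 ⇒ sub: -5*(x - 8) = 60.
Step 3. [-5*(x - 8) = 60] -5 out front; divide by -5. So div: x - 8 = -12.
Step 4. [x - 8 = -12] -8 is outermost — add 8 both sides, so sub: x = -4.

Answer: x ∈ {-4}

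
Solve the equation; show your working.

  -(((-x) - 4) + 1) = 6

Step 1. [-(((-x) - 4) + 1) = 6] flip signs both sides ⇒ neg: ((-x) - 4) + 1 = -6.
Step 2. [((-x) - 4) + 1 = -6] 1 comes off first (subtract 1), so sub: (-x) - 4 = -7.
Step 3. [(-x) - 4 = -7] peel the -4: add 4 from each side ⇒ sub: -x = -3.
Step 4. [-x = -3] leading − — multiply by −1. So neg: x = 3.

Answer: x ∈ {3}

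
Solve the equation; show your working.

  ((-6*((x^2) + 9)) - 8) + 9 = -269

Step 1. [((-6*((x^2) + 9)) - 8) + 9 = -269] the outer +9 inverts by subtracting 9, so sub: (-6*((x^2) + 9)) - 8 = -278.
Step 2. [(-6*((x^2) + 9)) - 8 = -278] add 8: x sits inside (… - 8), so sub: -6*((x^2) + 9) = -270.
Step 3. [-6*((x^2) + 9) = -270] divide by the outer -6, so div: (x^2) + 9 = 45.
Step 4. [(x^2) + 9 = 45] the outer +9 inverts by subtracting 9, so sub: x^2 = 36.
Step 5. [x^2 = 36] 36 ≥ 0, LHS is (·)² — take ±√. So sqrt: x = 6 or -6.

Answer: x ∈ {-6, 6}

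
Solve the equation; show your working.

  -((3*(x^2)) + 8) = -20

Step 1. [-((3*(x^2)) + 8) = -20] flip signs both sides, so neg: (3*(x^2)) + 8 = 20.
Step 2. [(3*(x^2)) + 8 = 20] subtract 8: x sits inside (… + 8), so sub: 3*(x^2) = 12.
Step 3. [3*(x^2) = 12] LHS = 3·(…); ÷3 both sides, so div: x^2 = 4.
Step 4. [x^2 = 4] √ both sides: 4 ≥ 0 gives two branches. So sqrt: x = 2 or -2.

Answer: x ∈ {-2, 2}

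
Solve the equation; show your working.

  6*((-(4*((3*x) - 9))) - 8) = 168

Step 1. [6*((-(4*((3*x) - 9))) - 8) = 168] divide by the outer 6, so div: (-(4*((3*x) - 9))) - 8 = 28.
Step 2. [(-(4*((3*x) - 9))) - 8 = 28] 8 comes off first (add 8). So sub: -(4*((3*x) - 9)) = 36.
Step 3. [-(4*((3*x) - 9)) = 36] leading − — multiply by −1 ⇒ neg: 4*((3*x) - 9) = -36.
Step 4. [4*((3*x) - 9) = -36] 4·(inner) — divide through by 4 ⇒ div: (3*x) - 9 = -9.
Step 5. [(3*x) - 9 = -9] add 9: x sits inside (… - 9) ⇒ sub: 3*x = 0.
Step 6. [3*x = 0] 3 out front; divide by 3, so div: x = 0.

Answer: x ∈ {0}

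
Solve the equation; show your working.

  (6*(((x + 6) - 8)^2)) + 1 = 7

Step 1. [(6*(((x + 6) - 8)^2)) + 1 = 7] +1 is outermost — subtract 1 both sides, so sub: 6*(((x + 6) - 8)^2) = 6.
Step 2. [6*(((x + 6) - 8)^2) = 6] 6·(inner) — divide through by 6 ⇒ div: ((x + 6) - 8)^2 = 1.
Step 3. [((x + 6) - 8)^2 = 1] LHS squared, RHS 1 ≥ 0: apply √ (±). So sqrt: (x + 6) - 8 = 1 or -1.
Step 4. [(x + 6) - 8 = 1 or -1] 8 comes off first (add 8) ⇒ sub: x + 6 = 9 or 7.
Step 5. [x + 6 = 9 or 7] +6 is outermost — subtract 6 both sides, so sub: x = 3 or 1.

Answer: x ∈ {1, 3}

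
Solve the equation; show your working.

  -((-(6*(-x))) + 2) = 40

Step 1. [-((-(6*(-x))) + 2) = 40] leading − — multiply by −1 ⇒ neg: (-(6*(-x))) + 2 = -40.
Step 2. [(-(6*(-x))) + 2 = -40] peel the +2: subtract 2 from each side, so sub: -(6*(-x)) = -42.
Step 3. [-(6*(-x)) = -42] flip signs both sides. So neg: 6*(-x) = 42.
Step 4. [6*(-x) = 42] leading coefficient 6: divide by 6 ⇒ div: -x = 7.
Step 5. [-x = 7] leading − — multiply by −1, so neg: x = -7.

Answer: x ∈ {-7}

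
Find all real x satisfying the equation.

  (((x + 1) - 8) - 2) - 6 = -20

Step 1. [(((x + 1) - 8) - 2) - 6 = -20] peel the -6: add 6 from each side ⇒ sub: ((x + 1) - 8) - 2 = -14.
Step 2. [((x + 1) - 8) - 2 = -14] the outer -2 inverts by adding 2 ⇒ sub: (x + 1) - 8 = -12.
Step 3. [(x + 1) - 8 = -12] the outer -8 inverts by adding 8. So sub: x + 1 = -4.
Step 4. [x + 1 = -4] peel the +1: subtract 1 from each side, so sub: x = -5.

Answer: x ∈ {-5}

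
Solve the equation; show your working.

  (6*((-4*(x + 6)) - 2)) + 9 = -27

Step 1. [(6*((-4*(x + 6)) - 2)) + 9 = -27] the outer +9 inverts by subtracting 9 ⇒ sub: 6*((-4*(x + 6)) - 2) = -36.
Step 2. [6*((-4*(x + 6)) - 2) = -36] leading coefficient 6: divide by 6 ⇒ div: (-4*(x + 6)) - 2 = -6.
Step 3. [(-4*(x + 6)) - 2 = -6] the outer -2 inverts by adding 2. So sub: -4*(x + 6) = -4.
Step 4. [-4*(x + 6) = -4] LHS = -4·(…); ÷-4 both sides. So div: x + 6 = 1.
Step 5. [x + 6 = 1] subtract 6: x sits inside (… + 6). So sub: x = -5.

Answer: x ∈ {-5}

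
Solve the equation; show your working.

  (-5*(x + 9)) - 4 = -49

Step 1. [(-5*(x + 9)) - 4 = -49] add 4: x sits inside (… - 4). So sub: -5*(x + 9) = -45.
Step 2. [-5*(x + 9) = -45] -5·(inner) — divide through by -5. So div: x + 9 = 9.
Step 3. [x + 9 = 9] 9 comes off first (subtract 9). So sub: x = 0.

Answer: x ∈ {0}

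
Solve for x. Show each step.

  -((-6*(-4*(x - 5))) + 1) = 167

Step 1. [-((-6*(-4*(x - 5))) + 1) = 167] leading − — multiply by −1 ⇒ neg: (-6*(-4*(x - 5))) + 1 = -167.
Step 2. [(-6*(-4*(x - 5))) + 1 = -167] 1 comes off first (subtract 1) ⇒ sub: -6*(-4*(x - 5)) = -168.
Step 3. [-6*(-4*(x - 5)) = -168] leading coefficient -6: divide by -6, so div: -4*(x - 5) = 28.
Step 4. [-4*(x - 5) = 28] leading coefficient -4: divide by -4, so div: x - 5 = -7.
Step 5. [x - 5 = -7] -5 is outermost — add 5 both sides. So sub: x = -2.

Answer: x ∈ {-2}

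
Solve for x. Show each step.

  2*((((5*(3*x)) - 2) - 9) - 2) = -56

Step 1. [2*((((5*(3*x)) - 2) - 9) - 2) = -56] leading coefficient 2: divide by 2. So div: (((5*(3*x)) - 2) - 9) - 2 = -28.
Step 2. [(((5*(3*x)) - 2) - 9) - 2 = -28] -2 is outermost — add 2 both sides. So sub: ((5*(3*x)) - 2) - 9 = -26.
Step 3. [((5*(3*x)) - 2) - 9 = -26] 9 comes off first (add 9), so sub: (5*(3*x)) - 2 = -17.
Step 4. [(5*(3*x)) - 2 = -17] -2 is outermost — add 2 both sides ⇒ sub: 5*(3*x) = -15.
Step 5. [5*(3*x) = -15] leading coefficient 5: divide by 5, so div: 3*x = -3.
Step 6. [3*x = -3] 3·(inner) — divide through by 3, so div: x = -1.

Answer: x ∈ {-1}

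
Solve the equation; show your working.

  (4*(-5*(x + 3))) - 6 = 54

Step 1. [(4*(-5*(x + 3))) - 6 = 54] peel the -6: add 6 from each side ⇒ sub: 4*(-5*(x + 3)) = 60.
Step 2. [4*(-5*(x + 3)) = 60] 4·(inner) — divide through by 4, so div: -5*(x + 3) = 15.
Step 3. [-5*(x + 3) = 15] divide by the outer -5. So div: x + 3 = -3.
Step 4. [x + 3 = -3] +3 is outermost — subtract 3 both sides. So sub: x = -6.

Answer: x ∈ {-6}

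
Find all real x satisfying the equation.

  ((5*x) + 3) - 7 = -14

Step 1. [((5*x) + 3) - 7 = -14] -7 is outermost — add 7 both sides. So sub: (5*x) + 3 = -7.
Step 2. [(5*x) + 3 = -7] peel the +3: subtract 3 from each side, so sub: 5*x = -10.
Step 3. [5*x = -10] 5·(inner) — divide through by 5, so div: x = -2.

Answer: x ∈ {-2}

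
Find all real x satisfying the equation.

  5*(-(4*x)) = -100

Step 1. [5*(-(4*x)) = -100] LHS = 5·(…); ÷5 both sides. So div: -(4*x) = -20.
Step 2. [-(4*x) = -20] flip signs both sides ⇒ neg: 4*x = 20.
Step 3. [4*x = 20] 4 out front; divide by 4. So div: x = 5.

Answer: x ∈ {5}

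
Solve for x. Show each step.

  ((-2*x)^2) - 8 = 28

Step 1. [((-2*x)^2) - 8 = 28] peel the -8: add 8 from each side ⇒ sub: (-2*x)^2 = 36.
Step 2. [(-2*x)^2 = 36] √ both sides: 36 ≥ 0 gives two branches ⇒ sqrt: -2*x = 6 or -6.
Step 3. [-2*x = 6 or -6] leading coefficient -2: divide by -2 ⇒ div: x = -3 or 3.

Answer: x ∈ {-3, 3}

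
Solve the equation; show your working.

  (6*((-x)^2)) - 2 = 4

Step 1. [(6*((-x)^2)) - 2 = 4] 2 comes off first (add 2). So sub: 6*((-x)^2) = 6.
Step 2. [6*((-x)^2) = 6] divide by the outer 6. So div: (-x)^2 = 1.
Step 3. [(-x)^2 = 1] LHS squared, RHS 1 ≥ 0: apply √ (±). So sqrt: -x = 1 or -1.
Step 4. [-x = 1 or -1] flip signs both sides, so neg: x = -1 or 1.

Answer: x ∈ {-1, 1}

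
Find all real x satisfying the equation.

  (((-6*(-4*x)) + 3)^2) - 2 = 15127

Step 1. [(((-6*(-4*x)) + 3)^2) - 2 = 15127] 2 comes off first (add 2). So sub: ((-6*(-4*x)) + 3)^2 = 15129.
Step 2. [((-6*(-4*x)) + 3)^2 = 15129] √ both sides: 15129 ≥ 0 gives two branches, so sqrt: (-6*(-4*x)) + 3 = 123 or -123.
Step 3. [(-6*(-4*x)) + 3 = 123 or -123] the outer +3 inverts by subtracting 3, so sub: -6*(-4*x) = 120 or -126.
Step 4. [-6*(-4*x) = 120 or -126] leading coefficient -6: divide by -6 ⇒ div: -4*x = -20 or 21.
Step 5. [-4*x = -20 or 21] leading coefficient -4: divide by -4. So div: x = 5 or -21/4.

Answer: x ∈ {-21/4, 5}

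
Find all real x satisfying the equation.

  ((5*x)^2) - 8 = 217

Step 1. [((5*x)^2) - 8 = 217] -8 is outermost — add 8 both sides. So sub: (5*x)^2 = 225.
Step 2. [(5*x)^2 = 225] LHS squared, RHS 225 ≥ 0: apply √ (±). So sqrt: 5*x = 15 or -15.
Step 3. [5*x = 15 or -15] divide by the outer 5 ⇒ div: x = 3 or -3.

Answer: x ∈ {-3, 3}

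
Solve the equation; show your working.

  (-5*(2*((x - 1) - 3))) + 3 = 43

Step 1. [(-5*(2*((x - 1) - 3))) + 3 = 43] peel the +3: subtract 3 from each side, so sub: -5*(2*((x - 1) - 3)) = 40.
Step 2. [-5*(2*((x - 1) - 3)) = 40] LHS = -5·(…); ÷-5 both sides. So div: 2*((x - 1) - 3) = -8.
Step 3. [2*((x - 1) - 3) = -8] LHS = 2·(…); ÷2 both sides, so div: (x - 1) - 3 = -4.
Step 4. [(x - 1) - 3 = -4] the outer -3 inverts by adding 3, so sub: x - 1 = -1.
Step 5. [x - 1 = -1] the outer -1 inverts by adding 1 ⇒ sub: x = 0.

Answer: x ∈ {0}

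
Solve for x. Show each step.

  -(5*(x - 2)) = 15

Step 1. [-(5*(x - 2)) = 15] leading − — multiply by −1. So neg: 5*(x - 2) = -15.
Step 2. [5*(x - 2) = -15] 5 out front; divide by 5 ⇒ div: x - 2 = -3.
Step 3. [x - 2 = -3] the outer -2 inverts by adding 2. So sub: x = -1.

Answer: x ∈ {-1}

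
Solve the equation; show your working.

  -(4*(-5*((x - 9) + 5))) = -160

Step 1. [-(4*(-5*((x - 9) + 5))) = -160] leading − — multiply by −1. So neg: 4*(-5*((x - 9) + 5)) = 160.
Step 2. [4*(-5*((x - 9) + 5)) = 160] LHS = 4·(…); ÷4 both sides ⇒ div: -5*((x - 9) + 5) = 40.
Step 3. [-5*((x - 9) + 5) = 40] LHS = -5·(…); ÷-5 both sides, so div: (x - 9) + 5 = -8.
Step 4. [(x - 9) + 5 = -8] the outer +5 inverts by subtracting 5 ⇒ sub: x - 9 = -13.
Step 5. [x - 9 = -13] 9 comes off first (add 9). So sub: x = -4.

Answer: x ∈ {-4}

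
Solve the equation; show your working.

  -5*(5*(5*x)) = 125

Step 1. [-5*(5*(5*x)) = 125] divide by the outer -5 ⇒ div: 5*(5*x) = -25.
Step 2. [5*(5*x) = -25] LHS = 5·(…); ÷5 both sides, so div: 5*x = -5.
Step 3. [5*x = -5] 5 out front; divide by 5. So div: x = -1.

Answer: x ∈ {-1}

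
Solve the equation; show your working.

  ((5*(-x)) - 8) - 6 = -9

Step 1. [((5*(-x)) - 8) - 6 = -9] -6 is outermost — add 6 both sides ⇒ sub: (5*(-x)) - 8 = -3.
Step 2. [(5*(-x)) - 8 = -3] peel the -8: add 8 from each side. So sub: 5*(-x) = 5.
Step 3. [5*(-x) = 5] LHS = 5·(…); ÷5 both sides ⇒ div: -x = 1.
Step 4. [-x = 1] flip signs both sides ⇒ neg: x = -1.

Answer: x ∈ {-1}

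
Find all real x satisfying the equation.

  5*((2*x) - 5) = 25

Step 1. [5*((2*x) - 5) = 25] LHS = 5·(…); ÷5 both sides, so div: (2*x) - 5 = 5.
Step 2. [(2*x) - 5 = 5] 5 comes off first (add 5), so sub: 2*x = 10.
Step 3. [2*x = 10] LHS = 2·(…); ÷2 both sides. So div: x = 5.

Answer: x ∈ {5}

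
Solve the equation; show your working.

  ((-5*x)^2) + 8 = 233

Step 1. [((-5*x)^2) + 8 = 233] peel the +8: subtract 8 from each side. So sub: (-5*x)^2 = 225.
Step 2. [(-5*x)^2 = 225] √ both sides: 225 ≥ 0 gives two branches, so sqrt: -5*x = 15 or -15.
Step 3. [-5*x = 15 or -15] -5 out front; divide by -5, so div: x = -3 or 3.

Answer: x ∈ {-3, 3}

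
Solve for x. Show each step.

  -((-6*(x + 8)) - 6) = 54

Step 1. [-((-6*(x + 8)) - 6) = 54] LHS negated; negate both sides, so neg: (-6*(x + 8)) - 6 = -54.
Step 2. [(-6*(x + 8)) - 6 = -54] common factor -6 (LHS and -54) — divide through, so factor: (x + 8) + 1 = 9.
Step 3. [(x + 8) + 1 = 9] peel the +1: subtract 1 from each side. So sub: x + 8 = 8.
Step 4. [x + 8 = 8] the outer +8 inverts by subtracting 8 ⇒ sub: x = 0.

Answer: x ∈ {0}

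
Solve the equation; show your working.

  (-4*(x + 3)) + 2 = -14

Step 1. [(-4*(x + 3)) + 2 = -14] 2 comes off first (subtract 2) ⇒ sub: -4*(x + 3) = -16.
Step 2. [-4*(x + 3) = -16] leading coefficient -4: divide by -4. So div: x + 3 = 4.
Step 3. [x + 3 = 4] 3 comes off first (subtract 3) ⇒ sub: x = 1.

Answer: x ∈ {1}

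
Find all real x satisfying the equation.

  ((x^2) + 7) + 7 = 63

Step 1. [((x^2) + 7) + 7 = 63] 7 comes off first (subtract 7), so sub: (x^2) + 7 = 56.
Step 2. [(x^2) + 7 = 56] +7 is outermost — subtract 7 both sides ⇒ sub: x^2 = 49.
Step 3. [x^2 = 49] LHS squared, RHS 49 ≥ 0: apply √ (±). So sqrt: x = 7 or -7.

Answer: x ∈ {-7, 7}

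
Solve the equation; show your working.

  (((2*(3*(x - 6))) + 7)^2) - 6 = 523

Step 1. [(((2*(3*(x - 6))) + 7)^2) - 6 = 523] the outer -6 inverts by adding 6 ⇒ sub: ((2*(3*(x - 6))) + 7)^2 = 529.
Step 2. [((2*(3*(x - 6))) + 7)^2 = 529] LHS squared, RHS 529 ≥ 0: apply √ (±), so sqrt: (2*(3*(x - 6))) + 7 = 23 or -23.
Step 3. [(2*(3*(x - 6))) + 7 = 23 or -23] the outer +7 inverts by subtracting 7. So sub: 2*(3*(x - 6)) = 16 or -30.
Step 4. [2*(3*(x - 6)) = 16 or -30] 2·(inner) — divide through by 2 ⇒ div: 3*(x - 6) = 8 or -15.
Step 5. [3*(x - 6) = 8 or -15] 3 out front; divide by 3. So div: x - 6 = 8/3 or -5.
Step 6. [x - 6 = 8/3 or -5] the outer -6 inverts by adding 6, so sub: x = 26/3 or 1.

Answer: x ∈ {1, 26/3}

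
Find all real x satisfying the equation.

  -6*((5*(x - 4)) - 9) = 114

Step 1. [-6*((5*(x - 4)) - 9) = 114] LHS = -6·(…); ÷-6 both sides. So div: (5*(x - 4)) - 9 = -19.
Step 2. [(5*(x - 4)) - 9 = -19] the outer -9 inverts by adding 9, so sub: 5*(x - 4) = -10.
Step 3. [5*(x - 4) = -10] divide by the outer 5 ⇒ div: x - 4 = -2.
Step 4. [x - 4 = -2] peel the -4: add 4 from each side, so sub: x = 2.

Answer: x ∈ {2}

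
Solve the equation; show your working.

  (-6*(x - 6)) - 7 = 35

Step 1. [(-6*(x - 6)) - 7 = 35] peel the -7: add 7 from each side. So sub: -6*(x - 6) = 42.
Step 2. [-6*(x - 6) = 42] LHS = -6·(…); ÷-6 both sides. So div: x - 6 = -7.
Step 3. [x - 6 = -7] peel the -6: add 6 from each side ⇒ sub: x = -1.

Answer: x ∈ {-1}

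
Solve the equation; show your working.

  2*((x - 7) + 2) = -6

Step 1. [2*((x - 7) + 2) = -6] 2·(inner) — divide through by 2. So div: (x - 7) + 2 = -3.
Step 2. [(x - 7) + 2 = -3] peel the +2: subtract 2 from each side. So sub: x - 7 = -5.
Step 3. [x - 7 = -5] add 7: x sits inside (… - 7), so sub: x = 2.

Answer: x ∈ {2}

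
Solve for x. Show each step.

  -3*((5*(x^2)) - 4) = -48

Step 1. [-3*((5*(x^2)) - 4) = -48] -3 out front; divide by -3, so div: (5*(x^2)) - 4 = 16.
Step 2. [(5*(x^2)) - 4 = 16] the outer -4 inverts by adding 4, so sub: 5*(x^2) = 20.
Step 3. [5*(x^2) = 20] 5·(inner) — divide through by 5, so div: x^2 = 4.
Step 4. [x^2 = 4] √ both sides: 4 ≥ 0 gives two branches, so sqrt: x = 2 or -2.

Answer: x ∈ {-2, 2}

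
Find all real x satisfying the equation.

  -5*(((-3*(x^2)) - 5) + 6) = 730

Step 1. [-5*(((-3*(x^2)) - 5) + 6) = 730] divide by the outer -5. So div: ((-3*(x^2)) - 5) + 6 = -146.
Step 2. [((-3*(x^2)) - 5) + 6 = -146] 6 comes off first (subtract 6). So sub: (-3*(x^2)) - 5 = -152.
Step 3. [(-3*(x^2)) - 5 = -152] 5 comes off first (add 5) ⇒ sub: -3*(x^2) = -147.
Step 4. [-3*(x^2) = -147] LHS = -3·(…); ÷-3 both sides, so div: x^2 = 49.
Step 5. [x^2 = 49] LHS squared, RHS 49 ≥ 0: apply √ (±), so sqrt: x = 7 or -7.

Answer: x ∈ {-7, 7}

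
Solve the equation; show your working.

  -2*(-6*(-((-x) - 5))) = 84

Step 1. [-2*(-6*(-((-x) - 5))) = 84] leading coefficient -2: divide by -2 ⇒ div: -6*(-((-x) - 5)) = -42.
Step 2. [-6*(-((-x) - 5)) = -42] LHS = -6·(…); ÷-6 both sides. So div: -((-x) - 5) = 7.
Step 3. [-((-x) - 5) = 7] LHS negated; negate both sides. So neg: (-x) - 5 = -7.
Step 4. [(-x) - 5 = -7] peel the -5: add 5 from each side, so sub: -x = -2.
Step 5. [-x = -2] flip signs both sides. So neg: x = 2.

Answer: x ∈ {2}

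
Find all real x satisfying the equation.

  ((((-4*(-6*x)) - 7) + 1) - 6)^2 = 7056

Step 1. [((((-4*(-6*x)) - 7) + 1) - 6)^2 = 7056] 7056 ≥ 0, LHS is (·)² — take ±√. So sqrt: (((-4*(-6*x)) - 7) + 1) - 6 = 84 or -84.
Step 2. [(((-4*(-6*x)) - 7) + 1) - 6 = 84 or -84] the outer -6 inverts by adding 6 ⇒ sub: ((-4*(-6*x)) - 7) + 1 = 90 or -78.
Step 3. [((-4*(-6*x)) - 7) + 1 = 90 or -78] subtract 1: x sits inside (… + 1), so sub: (-4*(-6*x)) - 7 = 89 or -79.
Step 4. [(-4*(-6*x)) - 7 = 89 or -79] add 7: x sits inside (… - 7), so sub: -4*(-6*x) = 96 or -72.
Step 5. [-4*(-6*x) = 96 or -72] leading coefficient -4: divide by -4. So div: -6*x = -24 or 18.
Step 6. [-6*x = -24 or 18] divide by the outer -6. So div: x = 4 or -3.

Answer: x ∈ {-3, 4}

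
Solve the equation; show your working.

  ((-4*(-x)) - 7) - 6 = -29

Step 1. [((-4*(-x)) - 7) - 6 = -29] add 6: x sits inside (… - 6) ⇒ sub: (-4*(-x)) - 7 = -23.
Step 2. [(-4*(-x)) - 7 = -23] add 7: x sits inside (… - 7) ⇒ sub: -4*(-x) = -16.
Step 3. [-4*(-x) = -16] -4·(inner) — divide through by -4, so div: -x = 4.
Step 4. [-x = 4] leading − — multiply by −1. So neg: x = -4.

Answer: x ∈ {-4}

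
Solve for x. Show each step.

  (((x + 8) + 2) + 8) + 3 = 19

Step 1. [(((x + 8) + 2) + 8) + 3 = 19] peel the +3: subtract 3 from each side ⇒ sub: ((x + 8) + 2) + 8 = 16.
Step 2. [((x + 8) + 2) + 8 = 16] the outer +8 inverts by subtracting 8, so sub: (x + 8) + 2 = 8.
Step 3. [(x + 8) + 2 = 8] 2 comes off first (subtract 2), so sub: x + 8 = 6.
Step 4. [x + 8 = 6] peel the +8: subtract 8 from each side ⇒ sub: x = -2.

Answer: x ∈ {-2}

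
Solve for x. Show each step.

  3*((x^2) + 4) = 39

Step 1. [3*((x^2) + 4) = 39] 3·(inner) — divide through by 3 ⇒ div: (x^2) + 4 = 13.
Step 2. [(x^2) + 4 = 13] the outer +4 inverts by subtracting 4, so sub: x^2 = 9.
Step 3. [x^2 = 9] LHS squared, RHS 9 ≥ 0: apply √ (±) ⇒ sqrt: x = 3 or -3.

Answer: x ∈ {-3, 3}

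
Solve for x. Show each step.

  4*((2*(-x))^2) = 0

Step 1. [4*((2*(-x))^2) = 0] divide by the outer 4, so div: (2*(-x))^2 = 0.
Step 2. [(2*(-x))^2 = 0] LHS squared, RHS 0 ≥ 0: apply √ (±), so sqrt: 2*(-x) = 0.
Step 3. [2*(-x) = 0] divide by the outer 2, so div: -x = 0.
Step 4. [-x = 0] leading − — multiply by −1. So neg: x = 0.

Answer: x ∈ {0}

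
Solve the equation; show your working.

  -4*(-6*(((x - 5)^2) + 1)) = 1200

Step 1. [-4*(-6*(((x - 5)^2) + 1)) = 1200] LHS = -4·(…); ÷-4 both sides. So div: -6*(((x - 5)^2) + 1) = -300.
Step 2. [-6*(((x - 5)^2) + 1) = -300] -6 out front; divide by -6, so div: ((x - 5)^2) + 1 = 50.
Step 3. [((x - 5)^2) + 1 = 50] +1 is outermost — subtract 1 both sides ⇒ sub: (x - 5)^2 = 49.
Step 4. [(x - 5)^2 = 49] 49 ≥ 0, LHS is (·)² — take ±√. So sqrt: x - 5 = 7 or -7.
Step 5. [x - 5 = 7 or -7] the outer -5 inverts by adding 5. So sub: x = 12 or -2.

Answer: x ∈ {-2, 12}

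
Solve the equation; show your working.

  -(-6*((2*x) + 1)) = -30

Step 1. [-(-6*((2*x) + 1)) = -30] LHS negated; negate both sides, so neg: -6*((2*x) + 1) = 30.
Step 2. [-6*((2*x) + 1) = 30] LHS = -6·(…); ÷-6 both sides, so div: (2*x) + 1 = -5.
Step 3. [(2*x) + 1 = -5] 1 comes off first (subtract 1) ⇒ sub: 2*x = -6.
Step 4. [2*x = -6] LHS = 2·(…); ÷2 both sides ⇒ div: x = -3.

Answer: x ∈ {-3}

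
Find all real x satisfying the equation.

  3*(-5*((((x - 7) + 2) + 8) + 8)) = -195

Step 1. [3*(-5*((((x - 7) + 2) + 8) + 8)) = -195] 3·(inner) — divide through by 3. So div: -5*((((x - 7) + 2) + 8) + 8) = -65.
Step 2. [-5*((((x - 7) + 2) + 8) + 8) = -65] -5 out front; divide by -5, so div: (((x - 7) + 2) + 8) + 8 = 13.
Step 3. [(((x - 7) + 2) + 8) + 8 = 13] +8 is outermost — subtract 8 both sides, so sub: ((x - 7) + 2) + 8 = 5.
Step 4. [((x - 7) + 2) + 8 = 5] the outer +8 inverts by subtracting 8, so sub: (x - 7) + 2 = -3.
Step 5. [(x - 7) + 2 = -3] peel the +2: subtract 2 from each side ⇒ sub: x - 7 = -5.
Step 6. [x - 7 = -5] add 7: x sits inside (… - 7) ⇒ sub: x = 2.

Answer: x ∈ {2}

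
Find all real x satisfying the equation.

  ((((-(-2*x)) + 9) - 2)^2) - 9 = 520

Step 1. [((((-(-2*x)) + 9) - 2)^2) - 9 = 520] 9 comes off first (add 9) ⇒ sub: (((-(-2*x)) + 9) - 2)^2 = 529.
Step 2. [(((-(-2*x)) + 9) - 2)^2 = 529] LHS squared, RHS 529 ≥ 0: apply √ (±). So sqrt: ((-(-2*x)) + 9) - 2 = 23 or -23.
Step 3. [((-(-2*x)) + 9) - 2 = 23 or -23] add 2: x sits inside (… - 2). So sub: (-(-2*x)) + 9 = 25 or -21.
Step 4. [(-(-2*x)) + 9 = 25 or -21] +9 is outermost — subtract 9 both sides. So sub: -(-2*x) = 16 or -30.
Step 5. [-(-2*x) = 16 or -30] LHS negated; negate both sides ⇒ neg: -2*x = -16 or 30.
Step 6. [-2*x = -16 or 30] divide by the outer -2. So div: x = 8 or -15.

Answer: x ∈ {-15, 8}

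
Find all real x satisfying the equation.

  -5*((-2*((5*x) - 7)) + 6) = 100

Step 1. [-5*((-2*((5*x) - 7)) + 6) = 100] divide by the outer -5 ⇒ div: (-2*((5*x) - 7)) + 6 = -20.
Step 2. [(-2*((5*x) - 7)) + 6 = -20] 6 comes off first (subtract 6). So sub: -2*((5*x) - 7) = -26.
Step 3. [-2*((5*x) - 7) = -26] leading coefficient -2: divide by -2, so div: (5*x) - 7 = 13.
Step 4. [(5*x) - 7 = 13] add 7: x sits inside (… - 7), so sub: 5*x = 20.
Step 5. [5*x = 20] LHS = 5·(…); ÷5 both sides ⇒ div: x = 4.

Answer: x ∈ {4}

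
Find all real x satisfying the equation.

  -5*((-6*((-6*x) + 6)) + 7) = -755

Step 1. [-5*((-6*((-6*x) + 6)) + 7) = -755] leading coefficient -5: divide by -5 ⇒ div: (-6*((-6*x) + 6)) + 7 = 151.
Step 2. [(-6*((-6*x) + 6)) + 7 = 151] 7 comes off first (subtract 7) ⇒ sub: -6*((-6*x) + 6) = 144.
Step 3. [-6*((-6*x) + 6) = 144] -6·(inner) — divide through by -6. So div: (-6*x) + 6 = -24.
Step 4. [(-6*x) + 6 = -24] -6 | LHS and -6 | -24: pull -6 out, so factor: x - 1 = 4.
Step 5. [x - 1 = 4] add 1: x sits inside (… - 1) ⇒ sub: x = 5.

Answer: x ∈ {5}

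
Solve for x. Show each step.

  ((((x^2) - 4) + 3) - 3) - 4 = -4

Step 1. [((((x^2) - 4) + 3) - 3) - 4 = -4] 4 comes off first (add 4), so sub: (((x^2) - 4) + 3) - 3 = 0.
Step 2. [(((x^2) - 4) + 3) - 3 = 0] peel the -3: add 3 from each side, so sub: ((x^2) - 4) + 3 = 3.
Step 3. [((x^2) - 4) + 3 = 3] +3 is outermost — subtract 3 both sides ⇒ sub: (x^2) - 4 = 0.
Step 4. [(x^2) - 4 = 0] 4 comes off first (add 4) ⇒ sub: x^2 = 4.
Step 5. [x^2 = 4] √ both sides: 4 ≥ 0 gives two branches. So sqrt: x = 2 or -2.

Answer: x ∈ {-2, 2}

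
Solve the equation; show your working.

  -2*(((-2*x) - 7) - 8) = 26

Step 1. [-2*(((-2*x) - 7) - 8) = 26] LHS = -2·(…); ÷-2 both sides. So div: ((-2*x) - 7) - 8 = -13.
Step 2. [((-2*x) - 7) - 8 = -13] the outer -8 inverts by adding 8 ⇒ sub: (-2*x) - 7 = -5.
Step 3. [(-2*x) - 7 = -5] add 7: x sits inside (… - 7) ⇒ sub: -2*x = 2.
Step 4. [-2*x = 2] -2·(inner) — divide through by -2 ⇒ div: x = -1.

Answer: x ∈ {-1}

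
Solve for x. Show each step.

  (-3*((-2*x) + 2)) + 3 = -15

Step 1. [(-3*((-2*x) + 2)) + 3 = -15] subtract 3: x sits inside (… + 3) ⇒ sub: -3*((-2*x) + 2) = -18.
Step 2. [-3*((-2*x) + 2) = -18] leading coefficient -3: divide by -3. So div: (-2*x) + 2 = 6.
Step 3. [(-2*x) + 2 = 6] common factor -2 (LHS and 6) — divide through, so factor: x - 1 = -3.
Step 4. [x - 1 = -3] -1 is outermost — add 1 both sides. So sub: x = -2.

Answer: x ∈ {-2}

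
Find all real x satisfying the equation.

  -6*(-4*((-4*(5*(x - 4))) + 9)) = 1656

Step 1. [-6*(-4*((-4*(5*(x - 4))) + 9)) = 1656] LHS = -6·(…); ÷-6 both sides. So div: -4*((-4*(5*(x - 4))) + 9) = -276.
Step 2. [-4*((-4*(5*(x - 4))) + 9) = -276] -4 out front; divide by -4. So div: (-4*(5*(x - 4))) + 9 = 69.
Step 3. [(-4*(5*(x - 4))) + 9 = 69] 9 comes off first (subtract 9), so sub: -4*(5*(x - 4)) = 60.
Step 4. [-4*(5*(x - 4)) = 60] -4 out front; divide by -4, so div: 5*(x - 4) = -15.
Step 5. [5*(x - 4) = -15] LHS = 5·(…); ÷5 both sides ⇒ div: x - 4 = -3.
Step 6. [x - 4 = -3] add 4: x sits inside (… - 4). So sub: x = 1.

Answer: x ∈ {1}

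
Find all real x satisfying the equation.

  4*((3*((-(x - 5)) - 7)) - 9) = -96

Step 1. [4*((3*((-(x - 5)) - 7)) - 9) = -96] 4·(inner) — divide through by 4. So div: (3*((-(x - 5)) - 7)) - 9 = -24.
Step 2. [(3*((-(x - 5)) - 7)) - 9 = -24] 3 | LHS and 3 | -24: pull 3 out ⇒ factor: ((-(x - 5)) - 7) - 3 = -8.
Step 3. [((-(x - 5)) - 7) - 3 = -8] add 3: x sits inside (… - 3), so sub: (-(x - 5)) - 7 = -5.
Step 4. [(-(x - 5)) - 7 = -5] add 7: x sits inside (… - 7), so sub: -(x - 5) = 2.
Step 5. [-(x - 5) = 2] leading − — multiply by −1. So neg: x - 5 = -2.
Step 6. [x - 5 = -2] 5 comes off first (add 5), so sub: x = 3.

Answer: x ∈ {3}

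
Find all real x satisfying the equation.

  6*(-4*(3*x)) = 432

Step 1. [6*(-4*(3*x)) = 432] 6·(inner) — divide through by 6. So div: -4*(3*x) = 72.
Step 2. [-4*(3*x) = 72] LHS = -4·(…); ÷-4 both sides, so div: 3*x = -18.
Step 3. [3*x = -18] 3·(inner) — divide through by 3, so div: x = -6.

Answer: x ∈ {-6}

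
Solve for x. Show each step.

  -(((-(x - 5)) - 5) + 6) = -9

Step 1. [-(((-(x - 5)) - 5) + 6) = -9] flip signs both sides. So neg: ((-(x - 5)) - 5) + 6 = 9.
Step 2. [((-(x - 5)) - 5) + 6 = 9] the outer +6 inverts by subtracting 6 ⇒ sub: (-(x - 5)) - 5 = 3.
Step 3. [(-(x - 5)) - 5 = 3] 5 comes off first (add 5). So sub: -(x - 5) = 8.
Step 4. [-(x - 5) = 8] flip signs both sides. So neg: x - 5 = -8.
Step 5. [x - 5 = -8] the outer -5 inverts by adding 5, so sub: x = -3.

Answer: x ∈ {-3}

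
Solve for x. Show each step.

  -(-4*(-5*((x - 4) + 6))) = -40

Step 1. [-(-4*(-5*((x - 4) + 6))) = -40] leading − — multiply by −1 ⇒ neg: -4*(-5*((x - 4) + 6)) = 40.
Step 2. [-4*(-5*((x - 4) + 6)) = 40] divide by the outer -4. So div: -5*((x - 4) + 6) = -10.
Step 3. [-5*((x - 4) + 6) = -10] divide by the outer -5. So div: (x - 4) + 6 = 2.
Step 4. [(x - 4) + 6 = 2] the outer +6 inverts by subtracting 6. So sub: x - 4 = -4.
Step 5. [x - 4 = -4] -4 is outermost — add 4 both sides. So sub: x = 0.

Answer: x ∈ {0}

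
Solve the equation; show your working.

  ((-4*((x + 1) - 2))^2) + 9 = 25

Step 1. [((-4*((x + 1) - 2))^2) + 9 = 25] the outer +9 inverts by subtracting 9. So sub: (-4*((x + 1) - 2))^2 = 16.
Step 2. [(-4*((x + 1) - 2))^2 = 16] LHS squared, RHS 16 ≥ 0: apply √ (±). So sqrt: -4*((x + 1) - 2) = 4 or -4.
Step 3. [-4*((x + 1) - 2) = 4 or -4] LHS = -4·(…); ÷-4 both sides. So div: (x + 1) - 2 = -1 or 1.
Step 4. [(x + 1) - 2 = -1 or 1] the outer -2 inverts by adding 2 ⇒ sub: x + 1 = 1 or 3.
Step 5. [x + 1 = 1 or 3] 1 comes off first (subtract 1), so sub: x = 0 or 2.

Answer: x ∈ {0, 2}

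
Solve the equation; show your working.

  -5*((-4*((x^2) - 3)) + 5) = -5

Step 1. [-5*((-4*((x^2) - 3)) + 5) = -5] leading coefficient -5: divide by -5, so div: (-4*((x^2) - 3)) + 5 = 1.
Step 2. [(-4*((x^2) - 3)) + 5 = 1] +5 is outermost — subtract 5 both sides. So sub: -4*((x^2) - 3) = -4.
Step 3. [-4*((x^2) - 3) = -4] -4 out front; divide by -4. So div: (x^2) - 3 = 1.
Step 4. [(x^2) - 3 = 1] the outer -3 inverts by adding 3. So sub: x^2 = 4.
Step 5. [x^2 = 4] √ both sides: 4 ≥ 0 gives two branches, so sqrt: x = 2 or -2.

Answer: x ∈ {-2, 2}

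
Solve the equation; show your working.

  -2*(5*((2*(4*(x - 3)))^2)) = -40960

Step 1. [-2*(5*((2*(4*(x - 3)))^2)) = -40960] -2·(inner) — divide through by -2 ⇒ div: 5*((2*(4*(x - 3)))^2) = 20480.
Step 2. [5*((2*(4*(x - 3)))^2) = 20480] 5·(inner) — divide through by 5 ⇒ div: (2*(4*(x - 3)))^2 = 4096.
Step 3. [(2*(4*(x - 3)))^2 = 4096] √ both sides: 4096 ≥ 0 gives two branches, so sqrt: 2*(4*(x - 3)) = 64 or -64.
Step 4. [2*(4*(x - 3)) = 64 or -64] 2 out front; divide by 2, so div: 4*(x - 3) = 32 or -32.
Step 5. [4*(x - 3) = 32 or -32] leading coefficient 4: divide by 4. So div: x - 3 = 8 or -8.
Step 6. [x - 3 = 8 or -8] peel the -3: add 3 from each side. So sub: x = 11 or -5.

Answer: x ∈ {-5, 11}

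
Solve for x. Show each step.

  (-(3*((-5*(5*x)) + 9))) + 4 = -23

Step 1. [(-(3*((-5*(5*x)) + 9))) + 4 = -23] peel the +4: subtract 4 from each side, so sub: -(3*((-5*(5*x)) + 9)) = -27.
Step 2. [-(3*((-5*(5*x)) + 9)) = -27] LHS negated; negate both sides. So neg: 3*((-5*(5*x)) + 9) = 27.
Step 3. [3*((-5*(5*x)) + 9) = 27] 3 out front; divide by 3. So div: (-5*(5*x)) + 9 = 9.
Step 4. [(-5*(5*x)) + 9 = 9] 9 comes off first (subtract 9) ⇒ sub: -5*(5*x) = 0.
Step 5. [-5*(5*x) = 0] leading coefficient -5: divide by -5. So div: 5*x = 0.
Step 6. [5*x = 0] 5·(inner) — divide through by 5, so div: x = 0.

Answer: x ∈ {0}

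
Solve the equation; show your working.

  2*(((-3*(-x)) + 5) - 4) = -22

Step 1. [2*(((-3*(-x)) + 5) - 4) = -22] LHS = 2·(…); ÷2 both sides. So div: ((-3*(-x)) + 5) - 4 = -11.
Step 2. [((-3*(-x)) + 5) - 4 = -11] -4 is outermost — add 4 both sides, so sub: (-3*(-x)) + 5 = -7.
Step 3. [(-3*(-x)) + 5 = -7] 5 comes off first (subtract 5) ⇒ sub: -3*(-x) = -12.
Step 4. [-3*(-x) = -12] divide by the outer -3, so div: -x = 4.
Step 5. [-x = 4] leading − — multiply by −1, so neg: x = -4.

Answer: x ∈ {-4}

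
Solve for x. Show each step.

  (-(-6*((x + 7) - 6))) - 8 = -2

Step 1. [(-(-6*((x + 7) - 6))) - 8 = -2] 8 comes off first (add 8), so sub: -(-6*((x + 7) - 6)) = 6.
Step 2. [-(-6*((x + 7) - 6)) = 6] flip signs both sides. So neg: -6*((x + 7) - 6) = -6.
Step 3. [-6*((x + 7) - 6) = -6] -6 out front; divide by -6 ⇒ div: (x + 7) - 6 = 1.
Step 4. [(x + 7) - 6 = 1] add 6: x sits inside (… - 6) ⇒ sub: x + 7 = 7.
Step 5. [x + 7 = 7] the outer +7 inverts by subtracting 7 ⇒ sub: x = 0.

Answer: x ∈ {0}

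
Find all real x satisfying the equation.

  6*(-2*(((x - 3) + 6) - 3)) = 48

Step 1. [6*(-2*(((x - 3) + 6) - 3)) = 48] leading coefficient 6: divide by 6 ⇒ div: -2*(((x - 3) + 6) - 3) = 8.
Step 2. [-2*(((x - 3) + 6) - 3) = 8] -2 out front; divide by -2. So div: ((x - 3) + 6) - 3 = -4.
Step 3. [((x - 3) + 6) - 3 = -4] the outer -3 inverts by adding 3 ⇒ sub: (x - 3) + 6 = -1.
Step 4. [(x - 3) + 6 = -1] subtract 6: x sits inside (… + 6). So sub: x - 3 = -7.
Step 5. [x - 3 = -7] add 3: x sits inside (… - 3) ⇒ sub: x = -4.

Answer: x ∈ {-4}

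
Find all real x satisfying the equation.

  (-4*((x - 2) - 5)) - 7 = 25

Step 1. [(-4*((x - 2) - 5)) - 7 = 25] add 7: x sits inside (… - 7) ⇒ sub: -4*((x - 2) - 5) = 32.
Step 2. [-4*((x - 2) - 5) = 32] -4·(inner) — divide through by -4 ⇒ div: (x - 2) - 5 = -8.
Step 3. [(x - 2) - 5 = -8] peel the -5: add 5 from each side. So sub: x - 2 = -3.
Step 4. [x - 2 = -3] the outer -2 inverts by adding 2. So sub: x = -1.

Answer: x ∈ {-1}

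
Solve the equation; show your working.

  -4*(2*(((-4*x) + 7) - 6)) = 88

Step 1. [-4*(2*(((-4*x) + 7) - 6)) = 88] leading coefficient -4: divide by -4. So div: 2*(((-4*x) + 7) - 6) = -22.
Step 2. [2*(((-4*x) + 7) - 6) = -22] LHS = 2·(…); ÷2 both sides. So div: ((-4*x) + 7) - 6 = -11.
Step 3. [((-4*x) + 7) - 6 = -11] the outer -6 inverts by adding 6 ⇒ sub: (-4*x) + 7 = -5.
Step 4. [(-4*x) + 7 = -5] +7 is outermost — subtract 7 both sides. So sub: -4*x = -12.
Step 5. [-4*x = -12] leading coefficient -4: divide by -4 ⇒ div: x = 3.

Answer: x ∈ {3}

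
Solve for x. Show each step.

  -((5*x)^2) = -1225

Step 1. [-((5*x)^2) = -1225] flip signs both sides. So neg: (5*x)^2 = 1225.
Step 2. [(5*x)^2 = 1225] 1225 ≥ 0, LHS is (·)² — take ±√ ⇒ sqrt: 5*x = 35 or -35.
Step 3. [5*x = 35 or -35] 5·(inner) — divide through by 5. So div: x = 7 or -7.

Answer: x ∈ {-7, 7}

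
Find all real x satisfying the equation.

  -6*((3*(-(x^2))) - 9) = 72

Step 1. [-6*((3*(-(x^2))) - 9) = 72] LHS = -6·(…); ÷-6 both sides. So div: (3*(-(x^2))) - 9 = -12.
Step 2. [(3*(-(x^2))) - 9 = -12] 3 divides every term; factor it out. So factor: (-(x^2)) - 3 = -4.
Step 3. [(-(x^2)) - 3 = -4] peel the -3: add 3 from each side. So sub: -(x^2) = -1.
Step 4. [-(x^2) = -1] leading − — multiply by −1. So neg: x^2 = 1.
Step 5. [x^2 = 1] √ both sides: 1 ≥ 0 gives two branches. So sqrt: x = 1 or -1.

Answer: x ∈ {-1, 1}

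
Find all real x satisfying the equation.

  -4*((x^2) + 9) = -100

Step 1. [-4*((x^2) + 9) = -100] LHS = -4·(…); ÷-4 both sides, so div: (x^2) + 9 = 25.
Step 2. [(x^2) + 9 = 25] the outer +9 inverts by subtracting 9 ⇒ sub: x^2 = 16.
Step 3. [x^2 = 16] √ both sides: 16 ≥ 0 gives two branches. So sqrt: x = 4 or -4.

Answer: x ∈ {-4, 4}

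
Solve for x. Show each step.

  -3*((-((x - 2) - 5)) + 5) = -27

Step 1. [-3*((-((x - 2) - 5)) + 5) = -27] leading coefficient -3: divide by -3, so div: (-((x - 2) - 5)) + 5 = 9.
Step 2. [(-((x - 2) - 5)) + 5 = 9] the outer +5 inverts by subtracting 5 ⇒ sub: -((x - 2) - 5) = 4.
Step 3. [-((x - 2) - 5) = 4] LHS negated; negate both sides, so neg: (x - 2) - 5 = -4.
Step 4. [(x - 2) - 5 = -4] the outer -5 inverts by adding 5, so sub: x - 2 = 1.
Step 5. [x - 2 = 1] the outer -2 inverts by adding 2, so sub: x = 3.

Answer: x ∈ {3}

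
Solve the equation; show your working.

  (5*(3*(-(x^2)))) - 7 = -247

Step 1. [(5*(3*(-(x^2)))) - 7 = -247] peel the -7: add 7 from each side, so sub: 5*(3*(-(x^2))) = -240.
Step 2. [5*(3*(-(x^2))) = -240] leading coefficient 5: divide by 5 ⇒ div: 3*(-(x^2)) = -48.
Step 3. [3*(-(x^2)) = -48] leading coefficient 3: divide by 3 ⇒ div: -(x^2) = -16.
Step 4. [-(x^2) = -16] flip signs both sides, so neg: x^2 = 16.
Step 5. [x^2 = 16] √ both sides: 16 ≥ 0 gives two branches, so sqrt: x = 4 or -4.

Answer: x ∈ {-4, 4}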